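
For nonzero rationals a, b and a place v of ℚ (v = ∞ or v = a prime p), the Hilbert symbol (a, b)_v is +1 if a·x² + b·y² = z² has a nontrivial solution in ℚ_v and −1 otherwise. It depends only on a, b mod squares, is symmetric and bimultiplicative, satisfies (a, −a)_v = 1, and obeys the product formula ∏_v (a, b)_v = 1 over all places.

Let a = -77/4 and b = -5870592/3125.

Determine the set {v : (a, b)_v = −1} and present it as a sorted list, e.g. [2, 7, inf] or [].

Mod squares: a ≡ -77, b ≡ -65. Check v ∈ {∞, 2, 3, 5, 7, 11, 13}.
v=11: a=11^1·(≡1), b=11^0·(≡9) mod 11; (1|11)=+1, (9|11)=+1; (−1)^{1·0·5}·(+1)^0·(+1)^1 = +1.
v=2: v_2(a)=-2, v_2(b)=10; units ≡ 3, 7 (mod 8); ε·ε+αω+βω = 1·1+-2·0+10·1 ≡ 1  ⇒  (a,b)_2 = -1.
v=3: a=3^0·(≡1), b=3^2·(≡1) mod 3; (1|3)=+1, (1|3)=+1; (−1)^{0·2·1}·(+1)^2·(+1)^0 = +1.
v=13: a=13^0·(≡10), b=13^1·(≡2) mod 13; (10|13)=+1, (2|13)=-1; (−1)^{0·1·6}·(+1)^1·(-1)^0 = +1.
v=∞: -77 < 0 and -65 < 0  ⇒  (a,b)_∞ = -1.
v=5: a=5^0·(≡2), b=5^-5·(≡3) mod 5; (2|5)=-1, (3|5)=-1; (−1)^{0·-5·2}·(-1)^-5·(-1)^0 = -1.
v=7: a=7^1·(≡6), b=7^2·(≡6) mod 7; (6|7)=-1, (6|7)=-1; (−1)^{1·2·3}·(-1)^2·(-1)^1 = -1.
|Ram(-77, -65)| = 4, even; anisotropic at {2, 5, 7, ∞}.

[2, 5, 7, inf]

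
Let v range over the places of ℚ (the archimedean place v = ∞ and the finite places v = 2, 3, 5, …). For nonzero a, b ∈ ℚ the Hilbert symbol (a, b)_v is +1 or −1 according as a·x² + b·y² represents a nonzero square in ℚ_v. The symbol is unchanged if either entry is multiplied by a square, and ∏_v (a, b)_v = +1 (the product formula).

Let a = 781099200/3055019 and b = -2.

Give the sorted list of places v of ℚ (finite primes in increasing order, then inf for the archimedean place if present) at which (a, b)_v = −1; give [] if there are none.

[]

(a, b) ≡ (1353, -2) mod (ℚ^×)²; places V = {2, 3, 5, 7, 11, 17, 31, 41, ∞}.
(a,b)_3: α=5, u≡1; β=0, v≡1 (mod 3); (1|3)=+1, (1|3)=+1; sign (−1)^0·+1^0·+1^5 = +1.
(a,b)_∞: sgn(1353)=+, sgn(-2)=−, so +1.
(a,b)_2: α=6, β=1; u≡1, v≡7 (mod 8); ε(u)ε(v)=0·1, αω(v)=6·0, βω(u)=1·0; sum ≡ 0  ⇒  +1.
(a,b)_7: α=2, u≡4; β=0, v≡5 (mod 7); (4|7)=+1, (5|7)=-1; sign (−1)^0·+1^0·-1^2 = +1.
(a,b)_41: α=1, u≡31; β=0, v≡39 (mod 41); (31|41)=+1, (39|41)=+1; sign (−1)^0·+1^0·+1^1 = +1.
(a,b)_17: α=-2, u≡7; β=0, v≡15 (mod 17); (7|17)=-1, (15|17)=+1; sign (−1)^0·-1^0·+1^-2 = +1.
(a,b)_5: α=2, u≡2; β=0, v≡3 (mod 5); (2|5)=-1, (3|5)=-1; sign (−1)^0·-1^0·-1^2 = +1.
(a,b)_31: α=-2, u≡8; β=0, v≡29 (mod 31); (8|31)=+1, (29|31)=-1; sign (−1)^0·+1^0·-1^-2 = +1.
(a,b)_11: α=-1, u≡2; β=0, v≡9 (mod 11); (2|11)=-1, (9|11)=+1; sign (−1)^0·-1^0·+1^-1 = +1.
Ram(a, b) = ∅: the form 1353·x² + -2·y² − z² is isotropic over every ℚ_v, so by Hasse–Minkowski it is isotropic over ℚ.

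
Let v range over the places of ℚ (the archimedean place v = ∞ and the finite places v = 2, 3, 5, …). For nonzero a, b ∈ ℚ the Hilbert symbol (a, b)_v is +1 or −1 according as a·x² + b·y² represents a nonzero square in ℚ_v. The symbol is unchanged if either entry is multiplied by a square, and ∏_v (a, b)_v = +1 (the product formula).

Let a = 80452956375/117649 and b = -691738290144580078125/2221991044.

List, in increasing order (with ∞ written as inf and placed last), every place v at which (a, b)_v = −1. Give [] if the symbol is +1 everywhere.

[2, 11]

Mod squares: a ≡ 110055, b ≡ -5. Check v ∈ {∞, 2, 3, 5, 7, 11, 13, 19, 23, 29, 37}.
v=∞: 110055 > 0 and -5 < 0  ⇒  (a,b)_∞ = +1.
v=11: a=11^1·(≡8), b=11^2·(≡2) mod 11; (8|11)=-1, (2|11)=-1; (−1)^{1·2·5}·(-1)^2·(-1)^1 = -1.
v=7: a=7^-6·(≡1), b=7^-4·(≡1) mod 7; (1|7)=+1, (1|7)=+1; (−1)^{-6·-4·3}·(+1)^-4·(+1)^-6 = +1.
v=19: a=19^2·(≡1), b=19^2·(≡2) mod 19; (1|19)=+1, (2|19)=-1; (−1)^{2·2·9}·(+1)^2·(-1)^2 = +1.
v=13: a=13^0·(≡1), b=13^-2·(≡2) mod 13; (1|13)=+1, (2|13)=-1; (−1)^{0·-2·6}·(+1)^-2·(-1)^0 = +1.
v=23: a=23^1·(≡4), b=23^2·(≡16) mod 23; (4|23)=+1, (16|23)=+1; (−1)^{1·2·11}·(+1)^2·(+1)^1 = +1.
v=37: a=37^0·(≡19), b=37^-2·(≡31) mod 37; (19|37)=-1, (31|37)=-1; (−1)^{0·-2·18}·(-1)^-2·(-1)^0 = +1.
v=3: a=3^5·(≡1), b=3^6·(≡1) mod 3; (1|3)=+1, (1|3)=+1; (−1)^{5·6·1}·(+1)^6·(+1)^5 = +1.
v=2: v_2(a)=0, v_2(b)=-2; units ≡ 7, 3 (mod 8); ε·ε+αω+βω = 1·1+0·1+-2·0 ≡ 1  ⇒  (a,b)_2 = -1.
v=5: a=5^3·(≡4), b=5^11·(≡1) mod 5; (4|5)=+1, (1|5)=+1; (−1)^{3·11·2}·(+1)^11·(+1)^3 = +1.
v=29: a=29^1·(≡22), b=29^2·(≡5) mod 29; (22|29)=+1, (5|29)=+1; (−1)^{1·2·14}·(+1)^2·(+1)^1 = +1.
(110055, -5 / ℚ) ramifies at {2, 11}: a division algebra.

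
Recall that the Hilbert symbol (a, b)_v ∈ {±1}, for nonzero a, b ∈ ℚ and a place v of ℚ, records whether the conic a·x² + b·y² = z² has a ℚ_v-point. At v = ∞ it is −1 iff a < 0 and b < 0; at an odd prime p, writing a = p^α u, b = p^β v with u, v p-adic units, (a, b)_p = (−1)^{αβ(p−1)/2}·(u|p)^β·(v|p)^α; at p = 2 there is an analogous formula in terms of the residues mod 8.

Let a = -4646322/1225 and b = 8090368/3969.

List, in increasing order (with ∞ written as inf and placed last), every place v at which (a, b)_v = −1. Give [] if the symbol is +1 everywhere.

[]

(a, b) ≡ (-57362, 187) mod (ℚ^×)²; places V = {2, 3, 5, 7, 11, 13, 17, 23, 29, 43, ∞}.
(a,b)_3: α=4, u≡1; β=-4, v≡1 (mod 3); (1|3)=+1, (1|3)=+1; sign (−1)^0·+1^-4·+1^4 = +1.
(a,b)_29: α=1, u≡1; β=0, v≡13 (mod 29); (1|29)=+1, (13|29)=+1; sign (−1)^0·+1^0·+1^1 = +1.
(a,b)_43: α=1, u≡33; β=0, v≡40 (mod 43); (33|43)=-1, (40|43)=+1; sign (−1)^0·-1^0·+1^1 = +1.
(a,b)_13: α=0, u≡7; β=2, v≡8 (mod 13); (7|13)=-1, (8|13)=-1; sign (−1)^0·-1^2·-1^0 = +1.
(a,b)_11: α=0, u≡3; β=1, v≡8 (mod 11); (3|11)=+1, (8|11)=-1; sign (−1)^0·+1^1·-1^0 = +1.
(a,b)_∞: sgn(-57362)=−, sgn(187)=+, so +1.
(a,b)_23: α=1, u≡3; β=0, v≡2 (mod 23); (3|23)=+1, (2|23)=+1; sign (−1)^0·+1^0·+1^1 = +1.
(a,b)_5: α=-2, u≡2; β=0, v≡2 (mod 5); (2|5)=-1, (2|5)=-1; sign (−1)^0·-1^0·-1^-2 = +1.
(a,b)_17: α=0, u≡16; β=1, v≡5 (mod 17); (16|17)=+1, (5|17)=-1; sign (−1)^0·+1^1·-1^0 = +1.
(a,b)_2: α=1, β=8; u≡7, v≡3 (mod 8); ε(u)ε(v)=1·1, αω(v)=1·1, βω(u)=8·0; sum ≡ 0  ⇒  +1.
(a,b)_7: α=-2, u≡3; β=-2, v≡5 (mod 7); (3|7)=-1, (5|7)=-1; sign (−1)^0·-1^-2·-1^-2 = +1.
Every local symbol is +1, so the conic -57362·x² + 187·y² = z² has ℚ_v-points for all v and hence a ℚ-point; (a, b / ℚ) ≅ M_2(ℚ).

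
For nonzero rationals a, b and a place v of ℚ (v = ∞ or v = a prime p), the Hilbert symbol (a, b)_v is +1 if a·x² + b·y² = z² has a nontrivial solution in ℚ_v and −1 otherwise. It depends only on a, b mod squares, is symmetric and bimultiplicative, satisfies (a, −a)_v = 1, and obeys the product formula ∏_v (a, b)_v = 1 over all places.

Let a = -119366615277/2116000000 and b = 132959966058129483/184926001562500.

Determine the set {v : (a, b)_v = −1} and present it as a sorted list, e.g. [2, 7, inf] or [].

(a, b) ≡ (-13, 3) mod (ℚ^×)²; places V = {2, 3, 5, 7, 11, 13, 23, 43, ∞}.
(a,b)_13: α=5, u≡4; β=10, v≡12 (mod 13); (4|13)=+1, (12|13)=+1; sign (−1)^0·+1^10·+1^5 = +1.
(a,b)_5: α=-6, u≡2; β=-8, v≡2 (mod 5); (2|5)=-1, (2|5)=-1; sign (−1)^0·-1^-8·-1^-6 = +1.
(a,b)_2: α=-8, β=-2; u≡3, v≡3 (mod 8); ε(u)ε(v)=1·1, αω(v)=-8·1, βω(u)=-2·1; sum ≡ 1  ⇒  -1.
(a,b)_43: α=0, u≡18; β=-2, v≡30 (mod 43); (18|43)=-1, (30|43)=-1; sign (−1)^0·-1^-2·-1^0 = +1.
(a,b)_3: α=8, u≡2; β=9, v≡1 (mod 3); (2|3)=-1, (1|3)=+1; sign (−1)^0·-1^9·+1^8 = -1.
(a,b)_11: α=0, u≡9; β=-2, v≡4 (mod 11); (9|11)=+1, (4|11)=+1; sign (−1)^0·+1^-2·+1^0 = +1.
(a,b)_23: α=-2, u≡20; β=-2, v≡6 (mod 23); (20|23)=-1, (6|23)=+1; sign (−1)^0·-1^-2·+1^-2 = +1.
(a,b)_∞: sgn(-13)=−, sgn(3)=+, so +1.
(a,b)_7: α=2, u≡1; β=2, v≡3 (mod 7); (1|7)=+1, (3|7)=-1; sign (−1)^0·+1^2·-1^2 = +1.
|Ram(-13, 3)| = 2, even; anisotropic at {2, 3}.

[2, 3]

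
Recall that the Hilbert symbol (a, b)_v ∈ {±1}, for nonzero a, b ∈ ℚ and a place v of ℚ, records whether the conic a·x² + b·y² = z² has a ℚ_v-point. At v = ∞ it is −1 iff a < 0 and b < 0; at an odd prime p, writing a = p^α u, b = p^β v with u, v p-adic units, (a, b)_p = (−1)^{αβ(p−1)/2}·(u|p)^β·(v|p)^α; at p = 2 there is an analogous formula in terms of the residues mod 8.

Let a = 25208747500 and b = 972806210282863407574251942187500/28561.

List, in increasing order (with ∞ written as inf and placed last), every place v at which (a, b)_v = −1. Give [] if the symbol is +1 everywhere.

(a, b) ≡ (34891, 593147) mod (ℚ^×)²; places V = {2, 3, 5, 7, 13, 17, 23, 37, 41, ∞}.
(a,b)_7: α=0, u≡6; β=2, v≡1 (mod 7); (6|7)=-1, (1|7)=+1; sign (−1)^0·-1^2·+1^0 = +1.
(a,b)_5: α=4, u≡1; β=8, v≡2 (mod 5); (1|5)=+1, (2|5)=-1; sign (−1)^0·+1^8·-1^4 = +1.
(a,b)_23: α=1, u≡22; β=3, v≡6 (mod 23); (22|23)=-1, (6|23)=+1; sign (−1)^1·-1^3·+1^1 = +1.
(a,b)_∞: sgn(34891)=+, sgn(593147)=+, so +1.
(a,b)_41: α=1, u≡20; β=3, v≡12 (mod 41); (20|41)=+1, (12|41)=-1; sign (−1)^0·+1^3·-1^1 = -1.
(a,b)_13: α=0, u≡1; β=-4, v≡9 (mod 13); (1|13)=+1, (9|13)=+1; sign (−1)^0·+1^-4·+1^0 = +1.
(a,b)_37: α=1, u≡18; β=3, v≡11 (mod 37); (18|37)=-1, (11|37)=+1; sign (−1)^0·-1^3·+1^1 = -1.
(a,b)_17: α=2, u≡7; β=7, v≡3 (mod 17); (7|17)=-1, (3|17)=-1; sign (−1)^0·-1^7·-1^2 = -1.
(a,b)_3: α=0, u≡1; β=6, v≡2 (mod 3); (1|3)=+1, (2|3)=-1; sign (−1)^0·+1^6·-1^0 = +1.
(a,b)_2: α=2, β=2; u≡3, v≡3 (mod 8); ε(u)ε(v)=1·1, αω(v)=2·1, βω(u)=2·1; sum ≡ 1  ⇒  -1.
Ram(34891, 593147) = {2, 17, 37, 41}; no ℚ_2-point on the conic.

[2, 17, 37, 41]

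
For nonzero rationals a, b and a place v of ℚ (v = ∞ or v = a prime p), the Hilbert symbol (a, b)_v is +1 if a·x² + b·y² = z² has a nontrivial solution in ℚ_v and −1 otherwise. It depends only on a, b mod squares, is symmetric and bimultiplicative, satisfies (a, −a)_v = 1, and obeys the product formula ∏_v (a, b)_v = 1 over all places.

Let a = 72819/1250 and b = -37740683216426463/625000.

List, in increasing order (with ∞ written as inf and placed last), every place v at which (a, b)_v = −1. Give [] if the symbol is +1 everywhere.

(a, b) ≡ (1798, -84630) mod (ℚ^×)²; places V = {2, 3, 5, 7, 13, 29, 31, ∞}.
(a,b)_29: α=1, u≡25; β=4, v≡26 (mod 29); (25|29)=+1, (26|29)=-1; sign (−1)^0·+1^4·-1^1 = -1.
(a,b)_2: α=-1, β=-3; u≡3, v≡5 (mod 8); ε(u)ε(v)=1·0, αω(v)=-1·1, βω(u)=-3·1; sum ≡ 0  ⇒  +1.
(a,b)_5: α=-4, u≡2; β=-7, v≡4 (mod 5); (2|5)=-1, (4|5)=+1; sign (−1)^0·-1^-7·+1^-4 = -1.
(a,b)_∞: sgn(1798)=+, sgn(-84630)=−, so +1.
(a,b)_3: α=4, u≡1; β=9, v≡2 (mod 3); (1|3)=+1, (2|3)=-1; sign (−1)^0·+1^9·-1^4 = +1.
(a,b)_13: α=0, u≡3; β=1, v≡12 (mod 13); (3|13)=+1, (12|13)=+1; sign (−1)^0·+1^1·+1^0 = +1.
(a,b)_7: α=0, u≡3; β=1, v≡3 (mod 7); (3|7)=-1, (3|7)=-1; sign (−1)^0·-1^1·-1^0 = -1.
(a,b)_31: α=1, u≡21; β=3, v≡17 (mod 31); (21|31)=-1, (17|31)=-1; sign (−1)^1·-1^3·-1^1 = -1.
|Ram(1798, -84630)| = 4, even; anisotropic at {5, 7, 29, 31}.

[5, 7, 29, 31]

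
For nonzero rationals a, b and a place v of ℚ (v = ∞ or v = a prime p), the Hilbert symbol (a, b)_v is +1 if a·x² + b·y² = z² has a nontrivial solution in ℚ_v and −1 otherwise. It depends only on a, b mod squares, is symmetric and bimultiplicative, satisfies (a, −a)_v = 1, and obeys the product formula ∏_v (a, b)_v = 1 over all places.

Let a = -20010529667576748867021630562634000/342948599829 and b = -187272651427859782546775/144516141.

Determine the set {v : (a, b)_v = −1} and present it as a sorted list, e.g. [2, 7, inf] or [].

(a, b) ≡ (-195785240365, -1431859) mod (ℚ^×)²; places V = {2, 3, 5, 7, 11, 13, 17, 19, 23, 29, 31, 41, ∞}.
(a,b)_17: α=7, u≡8; β=5, v≡16 (mod 17); (8|17)=+1, (16|17)=+1; sign (−1)^0·+1^5·+1^7 = +1.
(a,b)_13: α=7, u≡8; β=5, v≡6 (mod 13); (8|13)=-1, (6|13)=-1; sign (−1)^0·-1^5·-1^7 = +1.
(a,b)_∞: sgn(-195785240365)=−, sgn(-1431859)=−, so -1.
(a,b)_29: α=3, u≡17; β=2, v≡4 (mod 29); (17|29)=-1, (4|29)=+1; sign (−1)^0·-1^2·+1^3 = +1.
(a,b)_3: α=-2, u≡2; β=-2, v≡2 (mod 3); (2|3)=-1, (2|3)=-1; sign (−1)^0·-1^-2·-1^-2 = +1.
(a,b)_7: α=0, u≡3; β=-2, v≡6 (mod 7); (3|7)=-1, (6|7)=-1; sign (−1)^0·-1^-2·-1^0 = +1.
(a,b)_5: α=3, u≡2; β=2, v≡4 (mod 5); (2|5)=-1, (4|5)=+1; sign (−1)^0·-1^2·+1^3 = +1.
(a,b)_19: α=1, u≡10; β=1, v≡3 (mod 19); (10|19)=-1, (3|19)=-1; sign (−1)^1·-1^1·-1^1 = -1.
(a,b)_11: α=-3, u≡3; β=-1, v≡3 (mod 11); (3|11)=+1, (3|11)=+1; sign (−1)^1·+1^-1·+1^-3 = -1.
(a,b)_31: α=-5, u≡5; β=-3, v≡4 (mod 31); (5|31)=+1, (4|31)=+1; sign (−1)^1·+1^-3·+1^-5 = -1.
(a,b)_41: α=3, u≡15; β=2, v≡25 (mod 41); (15|41)=-1, (25|41)=+1; sign (−1)^0·-1^2·+1^3 = +1.
(a,b)_2: α=4, β=0; u≡3, v≡5 (mod 8); ε(u)ε(v)=1·0, αω(v)=4·1, βω(u)=0·1; sum ≡ 0  ⇒  +1.
(a,b)_23: α=3, u≡11; β=2, v≡16 (mod 23); (11|23)=-1, (16|23)=+1; sign (−1)^0·-1^2·+1^3 = +1.
(-195785240365, -1431859 / ℚ) ramifies at {11, 19, 31, ∞}: a division algebra.

[11, 19, 31, inf]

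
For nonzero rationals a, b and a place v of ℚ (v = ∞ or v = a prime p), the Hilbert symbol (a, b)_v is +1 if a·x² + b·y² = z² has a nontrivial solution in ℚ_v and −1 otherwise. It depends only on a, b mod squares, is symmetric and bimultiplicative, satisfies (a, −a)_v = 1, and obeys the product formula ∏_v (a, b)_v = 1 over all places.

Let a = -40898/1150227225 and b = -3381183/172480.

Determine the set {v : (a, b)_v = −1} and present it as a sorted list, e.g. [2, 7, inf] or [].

Mod squares: a ≡ -2, b ≡ -13585. Check v ∈ {∞, 2, 3, 5, 7, 11, 13, 17, 19}.
v=13: a=13^2·(≡11), b=13^3·(≡11) mod 13; (11|13)=-1, (11|13)=-1; (−1)^{2·3·6}·(-1)^3·(-1)^2 = -1.
v=17: a=17^-2·(≡2), b=17^0·(≡1) mod 17; (2|17)=+1, (1|17)=+1; (−1)^{-2·0·8}·(+1)^0·(+1)^-2 = +1.
v=5: a=5^-2·(≡3), b=5^-1·(≡2) mod 5; (3|5)=-1, (2|5)=-1; (−1)^{-2·-1·2}·(-1)^-1·(-1)^-2 = -1.
v=11: a=11^2·(≡9), b=11^-1·(≡6) mod 11; (9|11)=+1, (6|11)=-1; (−1)^{2·-1·5}·(+1)^-1·(-1)^2 = +1.
v=∞: -2 < 0 and -13585 < 0  ⇒  (a,b)_∞ = -1.
v=7: a=7^-2·(≡3), b=7^-2·(≡1) mod 7; (3|7)=-1, (1|7)=+1; (−1)^{-2·-2·3}·(-1)^-2·(+1)^-2 = +1.
v=2: v_2(a)=1, v_2(b)=-6; units ≡ 7, 7 (mod 8); ε·ε+αω+βω = 1·1+1·0+-6·0 ≡ 1  ⇒  (a,b)_2 = -1.
v=3: a=3^-2·(≡1), b=3^4·(≡2) mod 3; (1|3)=+1, (2|3)=-1; (−1)^{-2·4·1}·(+1)^4·(-1)^-2 = +1.
v=19: a=19^-2·(≡9), b=19^1·(≡11) mod 19; (9|19)=+1, (11|19)=+1; (−1)^{-2·1·9}·(+1)^1·(+1)^-2 = +1.
|Ram(-2, -13585)| = 4, even; anisotropic at {2, 5, 13, ∞}.

[2, 5, 13, inf]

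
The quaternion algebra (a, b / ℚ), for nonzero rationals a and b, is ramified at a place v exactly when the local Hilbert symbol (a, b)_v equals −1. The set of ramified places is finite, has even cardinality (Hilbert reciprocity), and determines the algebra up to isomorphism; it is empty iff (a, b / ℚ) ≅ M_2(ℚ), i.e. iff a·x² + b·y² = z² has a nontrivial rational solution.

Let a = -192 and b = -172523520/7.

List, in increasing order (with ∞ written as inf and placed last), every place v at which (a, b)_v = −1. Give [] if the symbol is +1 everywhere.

[2, 3, 5, inf]

Mod squares: a ≡ -3, b ≡ -910. Check v ∈ {∞, 2, 3, 5, 7, 13}.
v=2: v_2(a)=6, v_2(b)=15; units ≡ 5, 1 (mod 8); ε·ε+αω+βω = 0·0+6·0+15·1 ≡ 1  ⇒  (a,b)_2 = -1.
v=13: a=13^0·(≡3), b=13^1·(≡7) mod 13; (3|13)=+1, (7|13)=-1; (−1)^{0·1·6}·(+1)^1·(-1)^0 = +1.
v=7: a=7^0·(≡4), b=7^-1·(≡6) mod 7; (4|7)=+1, (6|7)=-1; (−1)^{0·-1·3}·(+1)^-1·(-1)^0 = +1.
v=3: a=3^1·(≡2), b=3^4·(≡2) mod 3; (2|3)=-1, (2|3)=-1; (−1)^{1·4·1}·(-1)^4·(-1)^1 = -1.
v=∞: -3 < 0 and -910 < 0  ⇒  (a,b)_∞ = -1.
v=5: a=5^0·(≡3), b=5^1·(≡3) mod 5; (3|5)=-1, (3|5)=-1; (−1)^{0·1·2}·(-1)^1·(-1)^0 = -1.
(-3, -910 / ℚ) ramifies at {2, 3, 5, ∞}: a division algebra.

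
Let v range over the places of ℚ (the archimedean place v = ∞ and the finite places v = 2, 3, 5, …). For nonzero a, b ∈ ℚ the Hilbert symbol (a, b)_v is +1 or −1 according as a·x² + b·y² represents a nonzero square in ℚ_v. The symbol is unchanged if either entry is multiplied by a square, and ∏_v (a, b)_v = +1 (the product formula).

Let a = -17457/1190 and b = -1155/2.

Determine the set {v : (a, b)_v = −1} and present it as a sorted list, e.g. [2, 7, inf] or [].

(a, b) ≡ (-39270, -2310) mod (ℚ^×)²; places V = {2, 3, 5, 7, 11, 17, 23, ∞}.
(a,b)_2: α=-1, β=-1; u≡5, v≡5 (mod 8); ε(u)ε(v)=0·0, αω(v)=-1·1, βω(u)=-1·1; sum ≡ 0  ⇒  +1.
(a,b)_7: α=-1, u≡4; β=1, v≡5 (mod 7); (4|7)=+1, (5|7)=-1; sign (−1)^1·+1^1·-1^-1 = +1.
(a,b)_17: α=-1, u≡1; β=0, v≡9 (mod 17); (1|17)=+1, (9|17)=+1; sign (−1)^0·+1^0·+1^-1 = +1.
(a,b)_3: α=1, u≡2; β=1, v≡1 (mod 3); (2|3)=-1, (1|3)=+1; sign (−1)^1·-1^1·+1^1 = +1.
(a,b)_11: α=1, u≡4; β=1, v≡8 (mod 11); (4|11)=+1, (8|11)=-1; sign (−1)^1·+1^1·-1^1 = +1.
(a,b)_∞: sgn(-39270)=−, sgn(-2310)=−, so -1.
(a,b)_23: α=2, u≡17; β=0, v≡9 (mod 23); (17|23)=-1, (9|23)=+1; sign (−1)^0·-1^0·+1^2 = +1.
(a,b)_5: α=-1, u≡1; β=1, v≡2 (mod 5); (1|5)=+1, (2|5)=-1; sign (−1)^0·+1^1·-1^-1 = -1.
|Ram(-39270, -2310)| = 2, even; anisotropic at {5, ∞}.

[5, inf]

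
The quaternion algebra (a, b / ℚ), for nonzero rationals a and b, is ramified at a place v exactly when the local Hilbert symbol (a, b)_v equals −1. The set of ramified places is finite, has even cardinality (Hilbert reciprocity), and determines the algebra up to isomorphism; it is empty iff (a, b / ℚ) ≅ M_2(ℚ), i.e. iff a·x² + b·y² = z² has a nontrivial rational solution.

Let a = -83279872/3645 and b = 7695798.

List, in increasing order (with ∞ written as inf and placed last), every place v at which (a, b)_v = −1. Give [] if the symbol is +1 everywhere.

Mod squares: a ≡ -25415, b ≡ 21318. Check v ∈ {∞, 2, 3, 5, 11, 13, 17, 19, 23}.
v=2: v_2(a)=14, v_2(b)=1; units ≡ 1, 3 (mod 8); ε·ε+αω+βω = 0·1+14·1+1·0 ≡ 0  ⇒  (a,b)_2 = +1.
v=∞: -25415 < 0 and 21318 > 0  ⇒  (a,b)_∞ = +1.
v=11: a=11^0·(≡7), b=11^1·(≡7) mod 11; (7|11)=-1, (7|11)=-1; (−1)^{0·1·5}·(-1)^1·(-1)^0 = -1.
v=3: a=3^-6·(≡1), b=3^1·(≡2) mod 3; (1|3)=+1, (2|3)=-1; (−1)^{-6·1·1}·(+1)^1·(-1)^-6 = +1.
v=13: a=13^1·(≡7), b=13^0·(≡6) mod 13; (7|13)=-1, (6|13)=-1; (−1)^{1·0·6}·(-1)^0·(-1)^1 = -1.
v=19: a=19^0·(≡1), b=19^3·(≡1) mod 19; (1|19)=+1, (1|19)=+1; (−1)^{0·3·9}·(+1)^3·(+1)^0 = +1.
v=5: a=5^-1·(≡2), b=5^0·(≡3) mod 5; (2|5)=-1, (3|5)=-1; (−1)^{-1·0·2}·(-1)^0·(-1)^-1 = -1.
v=23: a=23^1·(≡17), b=23^0·(≡21) mod 23; (17|23)=-1, (21|23)=-1; (−1)^{1·0·11}·(-1)^0·(-1)^1 = -1.
v=17: a=17^1·(≡13), b=17^1·(≡1) mod 17; (13|17)=+1, (1|17)=+1; (−1)^{1·1·8}·(+1)^1·(+1)^1 = +1.
Ram(-25415, 21318) = {5, 11, 13, 23}; no ℚ_5-point on the conic.

[5, 11, 13, 23]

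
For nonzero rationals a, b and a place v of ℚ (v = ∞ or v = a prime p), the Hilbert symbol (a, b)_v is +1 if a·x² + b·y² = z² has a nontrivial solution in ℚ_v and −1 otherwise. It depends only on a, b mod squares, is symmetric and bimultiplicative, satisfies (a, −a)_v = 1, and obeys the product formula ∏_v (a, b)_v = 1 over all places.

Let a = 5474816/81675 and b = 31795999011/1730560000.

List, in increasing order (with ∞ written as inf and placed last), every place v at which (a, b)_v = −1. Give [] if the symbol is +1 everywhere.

[3, 37]

(a, b) ≡ (222, 51) mod (ℚ^×)²; places V = {2, 3, 5, 7, 11, 13, 17, 29, 37, 41, ∞}.
(a,b)_41: α=0, u≡15; β=2, v≡18 (mod 41); (15|41)=-1, (18|41)=+1; sign (−1)^0·-1^2·+1^0 = +1.
(a,b)_3: α=-3, u≡2; β=3, v≡2 (mod 3); (2|3)=-1, (2|3)=-1; sign (−1)^1·-1^3·-1^-3 = -1.
(a,b)_37: α=1, u≡35; β=0, v≡22 (mod 37); (35|37)=-1, (22|37)=-1; sign (−1)^0·-1^0·-1^1 = -1.
(a,b)_29: α=0, u≡2; β=2, v≡23 (mod 29); (2|29)=-1, (23|29)=+1; sign (−1)^0·-1^2·+1^0 = +1.
(a,b)_17: α=2, u≡13; β=1, v≡14 (mod 17); (13|17)=+1, (14|17)=-1; sign (−1)^0·+1^1·-1^2 = +1.
(a,b)_13: α=0, u≡1; β=-2, v≡9 (mod 13); (1|13)=+1, (9|13)=+1; sign (−1)^0·+1^-2·+1^0 = +1.
(a,b)_∞: sgn(222)=+, sgn(51)=+, so +1.
(a,b)_2: α=9, β=-14; u≡7, v≡3 (mod 8); ε(u)ε(v)=1·1, αω(v)=9·1, βω(u)=-14·0; sum ≡ 0  ⇒  +1.
(a,b)_11: α=-2, u≡7; β=0, v≡10 (mod 11); (7|11)=-1, (10|11)=-1; sign (−1)^0·-1^0·-1^-2 = +1.
(a,b)_5: α=-2, u≡3; β=-4, v≡1 (mod 5); (3|5)=-1, (1|5)=+1; sign (−1)^0·-1^-4·+1^-2 = +1.
(a,b)_7: α=0, u≡3; β=2, v≡4 (mod 7); (3|7)=-1, (4|7)=+1; sign (−1)^0·-1^2·+1^0 = +1.
Ram(222, 51) = {3, 37}; no ℚ_3-point on the conic.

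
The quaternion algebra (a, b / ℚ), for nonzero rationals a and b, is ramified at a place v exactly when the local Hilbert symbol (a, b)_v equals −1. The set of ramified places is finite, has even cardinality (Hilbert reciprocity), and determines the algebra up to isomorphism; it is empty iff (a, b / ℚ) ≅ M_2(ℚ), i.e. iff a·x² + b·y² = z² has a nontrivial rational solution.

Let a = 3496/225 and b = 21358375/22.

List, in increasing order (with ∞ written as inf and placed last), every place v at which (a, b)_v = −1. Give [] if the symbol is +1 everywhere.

Mod squares: a ≡ 874, b ≡ 35530. Check v ∈ {∞, 2, 3, 5, 11, 17, 19, 23}.
v=11: a=11^0·(≡4), b=11^-1·(≡8) mod 11; (4|11)=+1, (8|11)=-1; (−1)^{0·-1·5}·(+1)^-1·(-1)^0 = +1.
v=3: a=3^-2·(≡1), b=3^0·(≡1) mod 3; (1|3)=+1, (1|3)=+1; (−1)^{-2·0·1}·(+1)^0·(+1)^-2 = +1.
v=2: v_2(a)=3, v_2(b)=-1; units ≡ 5, 5 (mod 8); ε·ε+αω+βω = 0·0+3·1+-1·1 ≡ 0  ⇒  (a,b)_2 = +1.
v=23: a=23^1·(≡11), b=23^2·(≡13) mod 23; (11|23)=-1, (13|23)=+1; (−1)^{1·2·11}·(-1)^2·(+1)^1 = +1.
v=17: a=17^0·(≡7), b=17^1·(≡15) mod 17; (7|17)=-1, (15|17)=+1; (−1)^{0·1·8}·(-1)^1·(+1)^0 = -1.
v=∞: 874 > 0 and 35530 > 0  ⇒  (a,b)_∞ = +1.
v=19: a=19^1·(≡2), b=19^1·(≡3) mod 19; (2|19)=-1, (3|19)=-1; (−1)^{1·1·9}·(-1)^1·(-1)^1 = -1.
v=5: a=5^-2·(≡4), b=5^3·(≡1) mod 5; (4|5)=+1, (1|5)=+1; (−1)^{-2·3·2}·(+1)^3·(+1)^-2 = +1.
|Ram(874, 35530)| = 2, even; anisotropic at {17, 19}.

[17, 19]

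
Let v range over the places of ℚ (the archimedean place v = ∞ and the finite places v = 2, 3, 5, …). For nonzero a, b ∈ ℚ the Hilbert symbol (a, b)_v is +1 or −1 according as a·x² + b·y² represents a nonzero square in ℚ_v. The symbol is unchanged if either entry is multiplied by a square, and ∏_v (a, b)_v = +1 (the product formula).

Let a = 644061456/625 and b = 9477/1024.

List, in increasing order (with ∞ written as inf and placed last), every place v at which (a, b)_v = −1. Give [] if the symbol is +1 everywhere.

Mod squares: a ≡ 496961, b ≡ 13. Check v ∈ {∞, 2, 3, 5, 13, 17, 23, 31, 41}.
v=5: a=5^-4·(≡1), b=5^0·(≡3) mod 5; (1|5)=+1, (3|5)=-1; (−1)^{-4·0·2}·(+1)^0·(-1)^-4 = +1.
v=31: a=31^1·(≡20), b=31^0·(≡22) mod 31; (20|31)=+1, (22|31)=-1; (−1)^{1·0·15}·(+1)^0·(-1)^1 = -1.
v=3: a=3^4·(≡2), b=3^6·(≡1) mod 3; (2|3)=-1, (1|3)=+1; (−1)^{4·6·1}·(-1)^6·(+1)^4 = +1.
v=2: v_2(a)=4, v_2(b)=-10; units ≡ 1, 5 (mod 8); ε·ε+αω+βω = 0·0+4·1+-10·0 ≡ 0  ⇒  (a,b)_2 = +1.
v=13: a=13^0·(≡12), b=13^1·(≡4) mod 13; (12|13)=+1, (4|13)=+1; (−1)^{0·1·6}·(+1)^1·(+1)^0 = +1.
v=17: a=17^1·(≡7), b=17^0·(≡2) mod 17; (7|17)=-1, (2|17)=+1; (−1)^{1·0·8}·(-1)^0·(+1)^1 = +1.
v=∞: 496961 > 0 and 13 > 0  ⇒  (a,b)_∞ = +1.
v=23: a=23^1·(≡20), b=23^0·(≡2) mod 23; (20|23)=-1, (2|23)=+1; (−1)^{1·0·11}·(-1)^0·(+1)^1 = +1.
v=41: a=41^1·(≡24), b=41^0·(≡35) mod 41; (24|41)=-1, (35|41)=-1; (−1)^{1·0·20}·(-1)^0·(-1)^1 = -1.
|Ram(496961, 13)| = 2, even; anisotropic at {31, 41}.

[31, 41]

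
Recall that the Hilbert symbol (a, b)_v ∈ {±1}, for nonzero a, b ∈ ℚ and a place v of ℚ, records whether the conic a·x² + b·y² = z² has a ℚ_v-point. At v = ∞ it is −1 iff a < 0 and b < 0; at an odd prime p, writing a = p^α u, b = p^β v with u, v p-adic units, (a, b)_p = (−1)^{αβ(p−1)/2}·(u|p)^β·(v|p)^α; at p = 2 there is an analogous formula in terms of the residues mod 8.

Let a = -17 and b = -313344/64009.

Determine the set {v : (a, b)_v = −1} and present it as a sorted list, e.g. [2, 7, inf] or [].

[2, inf]

Mod squares: a ≡ -17, b ≡ -34. Check v ∈ {∞, 2, 3, 11, 17, 23}.
v=11: a=11^0·(≡5), b=11^-2·(≡2) mod 11; (5|11)=+1, (2|11)=-1; (−1)^{0·-2·5}·(+1)^-2·(-1)^0 = +1.
v=23: a=23^0·(≡6), b=23^-2·(≡9) mod 23; (6|23)=+1, (9|23)=+1; (−1)^{0·-2·11}·(+1)^-2·(+1)^0 = +1.
v=2: v_2(a)=0, v_2(b)=11; units ≡ 7, 7 (mod 8); ε·ε+αω+βω = 1·1+0·0+11·0 ≡ 1  ⇒  (a,b)_2 = -1.
v=3: a=3^0·(≡1), b=3^2·(≡2) mod 3; (1|3)=+1, (2|3)=-1; (−1)^{0·2·1}·(+1)^2·(-1)^0 = +1.
v=17: a=17^1·(≡16), b=17^1·(≡16) mod 17; (16|17)=+1, (16|17)=+1; (−1)^{1·1·8}·(+1)^1·(+1)^1 = +1.
v=∞: -17 < 0 and -34 < 0  ⇒  (a,b)_∞ = -1.
(-17, -34 / ℚ) ramifies at {2, ∞}: a division algebra.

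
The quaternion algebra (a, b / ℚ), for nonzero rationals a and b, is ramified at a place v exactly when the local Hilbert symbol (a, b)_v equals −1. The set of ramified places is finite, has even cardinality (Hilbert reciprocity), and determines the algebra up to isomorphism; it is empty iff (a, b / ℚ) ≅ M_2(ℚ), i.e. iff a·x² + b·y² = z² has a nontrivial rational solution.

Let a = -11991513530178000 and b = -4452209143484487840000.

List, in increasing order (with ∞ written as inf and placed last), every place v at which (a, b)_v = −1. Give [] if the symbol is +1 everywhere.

Mod squares: a ≡ -28405, b ≡ -156009. Check v ∈ {∞, 2, 3, 5, 7, 13, 17, 19, 23}.
v=7: a=7^4·(≡4), b=7^5·(≡4) mod 7; (4|7)=+1, (4|7)=+1; (−1)^{4·5·3}·(+1)^5·(+1)^4 = +1.
v=19: a=19^1·(≡16), b=19^1·(≡16) mod 19; (16|19)=+1, (16|19)=+1; (−1)^{1·1·9}·(+1)^1·(+1)^1 = -1.
v=13: a=13^3·(≡1), b=13^4·(≡12) mod 13; (1|13)=+1, (12|13)=+1; (−1)^{3·4·6}·(+1)^4·(+1)^3 = +1.
v=∞: -28405 < 0 and -156009 < 0  ⇒  (a,b)_∞ = -1.
v=5: a=5^3·(≡1), b=5^4·(≡1) mod 5; (1|5)=+1, (1|5)=+1; (−1)^{3·4·2}·(+1)^4·(+1)^3 = +1.
v=2: v_2(a)=4, v_2(b)=8; units ≡ 3, 7 (mod 8); ε·ε+αω+βω = 1·1+4·0+8·1 ≡ 1  ⇒  (a,b)_2 = -1.
v=3: a=3^2·(≡2), b=3^3·(≡2) mod 3; (2|3)=-1, (2|3)=-1; (−1)^{2·3·1}·(-1)^3·(-1)^2 = -1.
v=23: a=23^1·(≡10), b=23^1·(≡2) mod 23; (10|23)=-1, (2|23)=+1; (−1)^{1·1·11}·(-1)^1·(+1)^1 = +1.
v=17: a=17^2·(≡15), b=17^3·(≡10) mod 17; (15|17)=+1, (10|17)=-1; (−1)^{2·3·8}·(+1)^3·(-1)^2 = +1.
Ram(-28405, -156009) = {2, 3, 19, ∞}; no ℚ_2-point on the conic.

[2, 3, 19, inf]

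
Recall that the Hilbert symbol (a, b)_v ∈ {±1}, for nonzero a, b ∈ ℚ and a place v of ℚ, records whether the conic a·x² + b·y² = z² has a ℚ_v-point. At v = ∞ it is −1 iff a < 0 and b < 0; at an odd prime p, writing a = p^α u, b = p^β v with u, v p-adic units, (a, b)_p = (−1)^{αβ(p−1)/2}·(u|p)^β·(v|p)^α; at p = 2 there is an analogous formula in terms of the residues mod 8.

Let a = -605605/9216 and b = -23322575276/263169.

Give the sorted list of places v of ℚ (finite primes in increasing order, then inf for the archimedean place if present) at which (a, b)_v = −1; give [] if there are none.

[7, 11, 13, inf]

Mod squares: a ≡ -5005, b ≡ -11. Check v ∈ {∞, 2, 3, 5, 7, 11, 13, 19, 23}.
v=∞: -5005 < 0 and -11 < 0  ⇒  (a,b)_∞ = -1.
v=3: a=3^-2·(≡2), b=3^-6·(≡1) mod 3; (2|3)=-1, (1|3)=+1; (−1)^{-2·-6·1}·(-1)^-6·(+1)^-2 = +1.
v=2: v_2(a)=-10, v_2(b)=2; units ≡ 3, 5 (mod 8); ε·ε+αω+βω = 1·0+-10·1+2·1 ≡ 0  ⇒  (a,b)_2 = +1.
v=13: a=13^1·(≡6), b=13^2·(≡2) mod 13; (6|13)=-1, (2|13)=-1; (−1)^{1·2·6}·(-1)^2·(-1)^1 = -1.
v=5: a=5^1·(≡4), b=5^0·(≡1) mod 5; (4|5)=+1, (1|5)=+1; (−1)^{1·0·2}·(+1)^0·(+1)^1 = +1.
v=7: a=7^1·(≡3), b=7^2·(≡3) mod 7; (3|7)=-1, (3|7)=-1; (−1)^{1·2·3}·(-1)^2·(-1)^1 = -1.
v=19: a=19^0·(≡1), b=19^-2·(≡3) mod 19; (1|19)=+1, (3|19)=-1; (−1)^{0·-2·9}·(+1)^-2·(-1)^0 = +1.
v=11: a=11^3·(≡2), b=11^3·(≡6) mod 11; (2|11)=-1, (6|11)=-1; (−1)^{3·3·5}·(-1)^3·(-1)^3 = -1.
v=23: a=23^0·(≡12), b=23^2·(≡4) mod 23; (12|23)=+1, (4|23)=+1; (−1)^{0·2·11}·(+1)^2·(+1)^0 = +1.
(-5005, -11 / ℚ) ramifies at {7, 11, 13, ∞}: a division algebra.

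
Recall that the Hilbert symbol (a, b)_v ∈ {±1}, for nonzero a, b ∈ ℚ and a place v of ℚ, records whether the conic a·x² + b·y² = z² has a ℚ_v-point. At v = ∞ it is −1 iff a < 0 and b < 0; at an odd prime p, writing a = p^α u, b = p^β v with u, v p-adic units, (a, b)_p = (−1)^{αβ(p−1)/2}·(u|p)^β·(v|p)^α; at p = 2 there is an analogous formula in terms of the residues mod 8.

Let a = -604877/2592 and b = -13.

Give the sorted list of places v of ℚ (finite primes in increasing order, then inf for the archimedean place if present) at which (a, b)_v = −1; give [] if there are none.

[23, inf]

Mod squares: a ≡ -4186, b ≡ -13. Check v ∈ {∞, 2, 3, 7, 13, 17, 23}.
v=13: a=13^1·(≡10), b=13^1·(≡12) mod 13; (10|13)=+1, (12|13)=+1; (−1)^{1·1·6}·(+1)^1·(+1)^1 = +1.
v=7: a=7^1·(≡2), b=7^0·(≡1) mod 7; (2|7)=+1, (1|7)=+1; (−1)^{1·0·3}·(+1)^0·(+1)^1 = +1.
v=2: v_2(a)=-5, v_2(b)=0; units ≡ 3, 3 (mod 8); ε·ε+αω+βω = 1·1+-5·1+0·1 ≡ 0  ⇒  (a,b)_2 = +1.
v=∞: -4186 < 0 and -13 < 0  ⇒  (a,b)_∞ = -1.
v=23: a=23^1·(≡8), b=23^0·(≡10) mod 23; (8|23)=+1, (10|23)=-1; (−1)^{1·0·11}·(+1)^0·(-1)^1 = -1.
v=3: a=3^-4·(≡2), b=3^0·(≡2) mod 3; (2|3)=-1, (2|3)=-1; (−1)^{-4·0·1}·(-1)^0·(-1)^-4 = +1.
v=17: a=17^2·(≡4), b=17^0·(≡4) mod 17; (4|17)=+1, (4|17)=+1; (−1)^{2·0·8}·(+1)^0·(+1)^2 = +1.
(-4186, -13 / ℚ) ramifies at {23, ∞}: a division algebra.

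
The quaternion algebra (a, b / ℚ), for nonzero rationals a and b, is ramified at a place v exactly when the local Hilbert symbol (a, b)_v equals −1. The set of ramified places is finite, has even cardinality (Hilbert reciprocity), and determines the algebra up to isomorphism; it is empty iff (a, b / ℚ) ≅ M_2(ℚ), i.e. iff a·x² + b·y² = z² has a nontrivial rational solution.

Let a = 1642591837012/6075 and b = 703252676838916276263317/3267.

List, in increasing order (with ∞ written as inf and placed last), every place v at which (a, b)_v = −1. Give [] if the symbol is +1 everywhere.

(a, b) ≡ (1479, 30039) mod (ℚ^×)²; places V = {2, 3, 5, 7, 11, 17, 19, 29, 31, ∞}.
(a,b)_17: α=1, u≡13; β=3, v≡16 (mod 17); (13|17)=+1, (16|17)=+1; sign (−1)^0·+1^3·+1^1 = +1.
(a,b)_29: α=1, u≡5; β=2, v≡7 (mod 29); (5|29)=+1, (7|29)=+1; sign (−1)^0·+1^2·+1^1 = +1.
(a,b)_3: α=-5, u≡1; β=-3, v≡2 (mod 3); (1|3)=+1, (2|3)=-1; sign (−1)^1·+1^-3·-1^-5 = +1.
(a,b)_5: α=-2, u≡4; β=0, v≡1 (mod 5); (4|5)=+1, (1|5)=+1; sign (−1)^0·+1^0·+1^-2 = +1.
(a,b)_∞: sgn(1479)=+, sgn(30039)=+, so +1.
(a,b)_11: α=0, u≡9; β=-2, v≡1 (mod 11); (9|11)=+1, (1|11)=+1; sign (−1)^0·+1^-2·+1^0 = +1.
(a,b)_7: α=4, u≡2; β=4, v≡4 (mod 7); (2|7)=+1, (4|7)=+1; sign (−1)^0·+1^4·+1^4 = +1.
(a,b)_19: α=2, u≡16; β=5, v≡17 (mod 19); (16|19)=+1, (17|19)=+1; sign (−1)^0·+1^5·+1^2 = +1.
(a,b)_31: α=2, u≡12; β=5, v≡9 (mod 31); (12|31)=-1, (9|31)=+1; sign (−1)^0·-1^5·+1^2 = -1.
(a,b)_2: α=2, β=0; u≡7, v≡7 (mod 8); ε(u)ε(v)=1·1, αω(v)=2·0, βω(u)=0·0; sum ≡ 1  ⇒  -1.
Ram(1479, 30039) = {2, 31}; no ℚ_2-point on the conic.

[2, 31]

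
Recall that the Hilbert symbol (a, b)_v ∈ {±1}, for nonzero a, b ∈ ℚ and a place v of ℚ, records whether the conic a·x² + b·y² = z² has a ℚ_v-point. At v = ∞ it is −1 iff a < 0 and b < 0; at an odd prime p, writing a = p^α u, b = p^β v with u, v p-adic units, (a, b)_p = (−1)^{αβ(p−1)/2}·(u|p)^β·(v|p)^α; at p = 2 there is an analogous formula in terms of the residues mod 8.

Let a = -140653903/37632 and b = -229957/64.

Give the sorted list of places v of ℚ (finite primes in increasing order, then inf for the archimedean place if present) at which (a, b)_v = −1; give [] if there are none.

(a, b) ≡ (-1168869, -13) mod (ℚ^×)²; places V = {2, 3, 7, 13, 17, 19, 41, 43, ∞}.
(a,b)_19: α=2, u≡4; β=2, v≡4 (mod 19); (4|19)=+1, (4|19)=+1; sign (−1)^0·+1^2·+1^2 = +1.
(a,b)_43: α=1, u≡23; β=0, v≡29 (mod 43); (23|43)=+1, (29|43)=-1; sign (−1)^0·+1^0·-1^1 = -1.
(a,b)_2: α=-8, β=-6; u≡3, v≡3 (mod 8); ε(u)ε(v)=1·1, αω(v)=-8·1, βω(u)=-6·1; sum ≡ 1  ⇒  -1.
(a,b)_17: α=1, u≡2; β=0, v≡8 (mod 17); (2|17)=+1, (8|17)=+1; sign (−1)^0·+1^0·+1^1 = +1.
(a,b)_13: α=1, u≡7; β=1, v≡9 (mod 13); (7|13)=-1, (9|13)=+1; sign (−1)^0·-1^1·+1^1 = -1.
(a,b)_∞: sgn(-1168869)=−, sgn(-13)=−, so -1.
(a,b)_41: α=1, u≡12; β=0, v≡13 (mod 41); (12|41)=-1, (13|41)=-1; sign (−1)^0·-1^0·-1^1 = -1.
(a,b)_3: α=-1, u≡2; β=0, v≡2 (mod 3); (2|3)=-1, (2|3)=-1; sign (−1)^0·-1^0·-1^-1 = -1.
(a,b)_7: α=-2, u≡6; β=2, v≡4 (mod 7); (6|7)=-1, (4|7)=+1; sign (−1)^0·-1^2·+1^-2 = +1.
(-1168869, -13 / ℚ) ramifies at {2, 3, 13, 41, 43, ∞}: a division algebra.

[2, 3, 13, 41, 43, inf]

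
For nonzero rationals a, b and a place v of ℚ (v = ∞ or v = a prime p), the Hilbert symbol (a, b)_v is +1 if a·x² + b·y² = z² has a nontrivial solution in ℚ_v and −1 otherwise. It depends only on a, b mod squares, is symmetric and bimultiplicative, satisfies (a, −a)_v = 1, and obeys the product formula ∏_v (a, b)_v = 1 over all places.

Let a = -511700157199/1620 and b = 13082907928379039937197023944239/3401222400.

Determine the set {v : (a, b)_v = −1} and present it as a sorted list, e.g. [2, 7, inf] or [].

Mod squares: a ≡ -24395, b ≡ 1019711. Check v ∈ {∞, 2, 3, 5, 7, 11, 17, 19, 41}.
v=5: a=5^-1·(≡4), b=5^-2·(≡4) mod 5; (4|5)=+1, (4|5)=+1; (−1)^{-1·-2·2}·(+1)^-2·(+1)^-1 = +1.
v=2: v_2(a)=-2, v_2(b)=-8; units ≡ 5, 7 (mod 8); ε·ε+αω+βω = 0·1+-2·0+-8·1 ≡ 0  ⇒  (a,b)_2 = +1.
v=41: a=41^1·(≡33), b=41^3·(≡20) mod 41; (33|41)=+1, (20|41)=+1; (−1)^{1·3·20}·(+1)^3·(+1)^1 = +1.
v=19: a=19^2·(≡5), b=19^5·(≡15) mod 19; (5|19)=+1, (15|19)=-1; (−1)^{2·5·9}·(+1)^5·(-1)^2 = +1.
v=3: a=3^-4·(≡1), b=3^-12·(≡2) mod 3; (1|3)=+1, (2|3)=-1; (−1)^{-4·-12·1}·(+1)^-12·(-1)^-4 = +1.
v=7: a=7^5·(≡1), b=7^13·(≡3) mod 7; (1|7)=+1, (3|7)=-1; (−1)^{5·13·3}·(+1)^13·(-1)^5 = +1.
v=17: a=17^1·(≡6), b=17^3·(≡10) mod 17; (6|17)=-1, (10|17)=-1; (−1)^{1·3·8}·(-1)^3·(-1)^1 = +1.
v=∞: -24395 < 0 and 1019711 > 0  ⇒  (a,b)_∞ = +1.
v=11: a=11^2·(≡1), b=11^5·(≡1) mod 11; (1|11)=+1, (1|11)=+1; (−1)^{2·5·5}·(+1)^5·(+1)^2 = +1.
Every local symbol is +1, so the conic -24395·x² + 1019711·y² = z² has ℚ_v-points for all v and hence a ℚ-point; (a, b / ℚ) ≅ M_2(ℚ).

[]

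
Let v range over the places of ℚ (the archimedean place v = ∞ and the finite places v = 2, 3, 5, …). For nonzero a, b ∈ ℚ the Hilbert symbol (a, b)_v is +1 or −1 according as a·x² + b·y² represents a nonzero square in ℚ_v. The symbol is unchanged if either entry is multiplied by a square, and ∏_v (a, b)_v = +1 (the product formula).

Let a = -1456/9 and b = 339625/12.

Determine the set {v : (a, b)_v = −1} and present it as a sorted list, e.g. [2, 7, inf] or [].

Mod squares: a ≡ -91, b ≡ 40755. Check v ∈ {∞, 2, 3, 5, 7, 11, 13, 19}.
v=13: a=13^1·(≡2), b=13^1·(≡5) mod 13; (2|13)=-1, (5|13)=-1; (−1)^{1·1·6}·(-1)^1·(-1)^1 = +1.
v=3: a=3^-2·(≡2), b=3^-1·(≡1) mod 3; (2|3)=-1, (1|3)=+1; (−1)^{-2·-1·1}·(-1)^-1·(+1)^-2 = -1.
v=5: a=5^0·(≡1), b=5^3·(≡1) mod 5; (1|5)=+1, (1|5)=+1; (−1)^{0·3·2}·(+1)^3·(+1)^0 = +1.
v=19: a=19^0·(≡5), b=19^1·(≡6) mod 19; (5|19)=+1, (6|19)=+1; (−1)^{0·1·9}·(+1)^1·(+1)^0 = +1.
v=∞: -91 < 0 and 40755 > 0  ⇒  (a,b)_∞ = +1.
v=11: a=11^0·(≡2), b=11^1·(≡9) mod 11; (2|11)=-1, (9|11)=+1; (−1)^{0·1·5}·(-1)^1·(+1)^0 = -1.
v=2: v_2(a)=4, v_2(b)=-2; units ≡ 5, 3 (mod 8); ε·ε+αω+βω = 0·1+4·1+-2·1 ≡ 0  ⇒  (a,b)_2 = +1.
v=7: a=7^1·(≡1), b=7^0·(≡4) mod 7; (1|7)=+1, (4|7)=+1; (−1)^{1·0·3}·(+1)^0·(+1)^1 = +1.
(-91, 40755 / ℚ) ramifies at {3, 11}: a division algebra.

[3, 11]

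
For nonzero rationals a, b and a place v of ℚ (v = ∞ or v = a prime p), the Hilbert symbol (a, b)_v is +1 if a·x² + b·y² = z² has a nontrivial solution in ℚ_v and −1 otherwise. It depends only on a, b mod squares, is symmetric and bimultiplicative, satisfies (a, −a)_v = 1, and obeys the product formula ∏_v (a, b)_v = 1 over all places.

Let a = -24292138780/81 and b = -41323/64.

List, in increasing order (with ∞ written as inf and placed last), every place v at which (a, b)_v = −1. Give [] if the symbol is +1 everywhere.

Mod squares: a ≡ -6319495, b ≡ -43. Check v ∈ {∞, 2, 3, 5, 7, 13, 17, 19, 31, 43}.
v=31: a=31^2·(≡7), b=31^2·(≡25) mod 31; (7|31)=+1, (25|31)=+1; (−1)^{2·2·15}·(+1)^2·(+1)^2 = +1.
v=3: a=3^-4·(≡2), b=3^0·(≡2) mod 3; (2|3)=-1, (2|3)=-1; (−1)^{-4·0·1}·(-1)^0·(-1)^-4 = +1.
v=2: v_2(a)=2, v_2(b)=-6; units ≡ 1, 5 (mod 8); ε·ε+αω+βω = 0·0+2·1+-6·0 ≡ 0  ⇒  (a,b)_2 = +1.
v=7: a=7^1·(≡3), b=7^0·(≡5) mod 7; (3|7)=-1, (5|7)=-1; (−1)^{1·0·3}·(-1)^0·(-1)^1 = -1.
v=19: a=19^1·(≡7), b=19^0·(≡3) mod 19; (7|19)=+1, (3|19)=-1; (−1)^{1·0·9}·(+1)^0·(-1)^1 = -1.
v=5: a=5^1·(≡4), b=5^0·(≡3) mod 5; (4|5)=+1, (3|5)=-1; (−1)^{1·0·2}·(+1)^0·(-1)^1 = -1.
v=13: a=13^1·(≡8), b=13^0·(≡9) mod 13; (8|13)=-1, (9|13)=+1; (−1)^{1·0·6}·(-1)^0·(+1)^1 = +1.
v=∞: -6319495 < 0 and -43 < 0  ⇒  (a,b)_∞ = -1.
v=43: a=43^1·(≡21), b=43^1·(≡30) mod 43; (21|43)=+1, (30|43)=-1; (−1)^{1·1·21}·(+1)^1·(-1)^1 = +1.
v=17: a=17^1·(≡15), b=17^0·(≡16) mod 17; (15|17)=+1, (16|17)=+1; (−1)^{1·0·8}·(+1)^0·(+1)^1 = +1.
|Ram(-6319495, -43)| = 4, even; anisotropic at {5, 7, 19, ∞}.

[5, 7, 19, inf]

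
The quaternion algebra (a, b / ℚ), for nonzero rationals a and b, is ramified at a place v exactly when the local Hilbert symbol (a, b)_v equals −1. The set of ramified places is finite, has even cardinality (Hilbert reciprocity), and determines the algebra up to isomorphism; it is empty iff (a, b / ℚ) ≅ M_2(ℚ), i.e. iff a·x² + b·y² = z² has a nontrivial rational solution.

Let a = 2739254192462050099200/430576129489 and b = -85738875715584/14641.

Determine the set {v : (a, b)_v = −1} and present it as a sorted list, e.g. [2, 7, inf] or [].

(a, b) ≡ (828282, -10619) mod (ℚ^×)²; places V = {2, 3, 5, 7, 11, 13, 17, 29, 37, 41, ∞}.
(a,b)_7: α=1, u≡3; β=1, v≡1 (mod 7); (3|7)=-1, (1|7)=+1; sign (−1)^1·-1^1·+1^1 = +1.
(a,b)_17: α=-2, u≡9; β=0, v≡3 (mod 17); (9|17)=+1, (3|17)=-1; sign (−1)^0·+1^0·-1^-2 = +1.
(a,b)_41: α=1, u≡35; β=1, v≡29 (mod 41); (35|41)=-1, (29|41)=-1; sign (−1)^0·-1^1·-1^1 = +1.
(a,b)_29: α=-2, u≡5; β=0, v≡13 (mod 29); (5|29)=+1, (13|29)=+1; sign (−1)^0·+1^0·+1^-2 = +1.
(a,b)_∞: sgn(828282)=+, sgn(-10619)=−, so +1.
(a,b)_5: α=2, u≡2; β=0, v≡1 (mod 5); (2|5)=-1, (1|5)=+1; sign (−1)^0·-1^0·+1^2 = +1.
(a,b)_13: α=3, u≡12; β=2, v≡2 (mod 13); (12|13)=+1, (2|13)=-1; sign (−1)^0·+1^2·-1^3 = -1.
(a,b)_37: α=1, u≡36; β=1, v≡36 (mod 37); (36|37)=+1, (36|37)=+1; sign (−1)^0·+1^1·+1^1 = +1.
(a,b)_2: α=31, β=16; u≡5, v≡5 (mod 8); ε(u)ε(v)=0·0, αω(v)=31·1, βω(u)=16·1; sum ≡ 1  ⇒  -1.
(a,b)_3: α=7, u≡1; β=6, v≡1 (mod 3); (1|3)=+1, (1|3)=+1; sign (−1)^0·+1^6·+1^7 = +1.
(a,b)_11: α=-6, u≡3; β=-4, v≡8 (mod 11); (3|11)=+1, (8|11)=-1; sign (−1)^0·+1^-4·-1^-6 = +1.
(828282, -10619 / ℚ) ramifies at {2, 13}: a division algebra.

[2, 13]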